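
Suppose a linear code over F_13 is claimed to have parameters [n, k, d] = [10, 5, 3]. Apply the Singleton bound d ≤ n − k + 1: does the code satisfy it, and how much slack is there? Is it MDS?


Singleton RHS = n − k + 1 = 6, slack = 3, bound satisfied, not MDS.

Singleton bound: d ≤ n − k + 1.
Here n = 10, k = 5, so n − k + 1 = 6.
Given d = 3, check d ≤ 6: YES.
Slack = (n − k + 1) − d = 3.
The code is NOT MDS (slack = 3 > 0).
Description: the claimed parameters are [10, 5, 3]_13; such a code would be non-MDS.


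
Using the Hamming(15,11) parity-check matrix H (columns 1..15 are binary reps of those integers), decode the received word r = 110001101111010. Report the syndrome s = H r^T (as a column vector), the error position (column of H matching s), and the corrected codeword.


s = (1, 0, 0, 0)^T, error position = 8, corrected codeword c = 110001111111010

Compute s = H r^T mod 2 one row at a time:
  s_1 = 0 + 1 + 1 + 1 + 1 + 0 + 1 + 0 = 5 ≡ 1 (mod 2).
  s_2 = 0 + 0 + 1 + 1 + 1 + 0 + 1 + 0 = 4 ≡ 0 (mod 2).
  s_3 = 1 + 0 + 1 + 1 + 1 + 1 + 1 + 0 = 6 ≡ 0 (mod 2).
  s_4 = 1 + 0 + 0 + 1 + 1 + 1 + 0 + 0 = 4 ≡ 0 (mod 2).
s = (1, 0, 0, 0)^T — this equals column 8 of H (binary 1000), so error is at position 8.
Correct: flip bit 8 of r = 110001101111010 to get c = 110001111111010.


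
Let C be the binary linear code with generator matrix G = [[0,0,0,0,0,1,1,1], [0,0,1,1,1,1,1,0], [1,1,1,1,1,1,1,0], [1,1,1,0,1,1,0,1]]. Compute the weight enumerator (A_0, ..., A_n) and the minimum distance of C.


Weight distribution: A_0 = 1, A_2 = 2, A_3 = 3, A_4 = 3, A_5 = 4, A_6 = 2, A_7 = 1. Minimum distance d = 2.

Enumerate all 2^4 = 16 messages m ∈ F_2^4.
For each, compute codeword c = mG in F_2^8, then tally its weight.
  m = 0000 → c = 00000000, weight = 0.
  m = 1000 → c = 00000111, weight = 3.
  m = 0100 → c = 00111110, weight = 5.
  m = 1100 → c = 00111001, weight = 4.
  m = 0010 → c = 11111110, weight = 7.
  m = 1010 → c = 11111001, weight = 6.
  m = 0110 → c = 11000000, weight = 2.
  m = 1110 → c = 11000111, weight = 5.
  m = 0001 → c = 11101101, weight = 6.
  m = 1001 → c = 11101010, weight = 5.
  m = 0101 → c = 11010011, weight = 5.
  m = 1101 → c = 11010100, weight = 4.
  m = 0011 → c = 00010011, weight = 3.
  m = 1011 → c = 00010100, weight = 2.
  m = 0111 → c = 00101101, weight = 4.
  m = 1111 → c = 00101010, weight = 3.
Tally weights:
  weight 0: 1 codewords.
  weight 2: 2 codewords.
  weight 3: 3 codewords.
  weight 4: 3 codewords.
  weight 5: 4 codewords.
  weight 6: 2 codewords.
  weight 7: 1 codewords.
Minimum distance d = smallest w > 0 with A_w > 0 = 2.
Sanity: Σ A_w = 16 = 2^4 = 16 ✓.


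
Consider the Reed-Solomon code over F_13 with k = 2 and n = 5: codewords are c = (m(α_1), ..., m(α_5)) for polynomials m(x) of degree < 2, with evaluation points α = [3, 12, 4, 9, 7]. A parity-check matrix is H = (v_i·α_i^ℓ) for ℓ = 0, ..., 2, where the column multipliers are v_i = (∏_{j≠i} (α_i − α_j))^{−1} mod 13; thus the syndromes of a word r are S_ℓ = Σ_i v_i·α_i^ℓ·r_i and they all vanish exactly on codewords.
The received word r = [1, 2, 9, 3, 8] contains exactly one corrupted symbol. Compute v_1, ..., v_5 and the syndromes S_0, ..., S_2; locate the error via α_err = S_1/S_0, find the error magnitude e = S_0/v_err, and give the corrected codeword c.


S = (6, 5, 2), error at position 1, error magnitude e = 9, c = [5, 2, 9, 3, 8].

Step 1: column multipliers v_i = (∏_{j≠i}(α_i − α_j))^{−1} mod 13.
  i = 1 (α = 3): (3−12)(3−4)(3−9)(3−7) = (−9)·(−1)·(−6)·(−4) = 216 ≡ 8, so v_1 = 8^{−1} = 5 (mod 13).
  i = 2 (α = 12): (12−3)(12−4)(12−9)(12−7) = 9·8·3·5 = 1080 ≡ 1, so v_2 = 1^{−1} = 1 (mod 13).
  i = 3 (α = 4): (4−3)(4−12)(4−9)(4−7) = 1·(−8)·(−5)·(−3) = −120 ≡ 10, so v_3 = 10^{−1} = 4 (mod 13).
  i = 4 (α = 9): (9−3)(9−12)(9−4)(9−7) = 6·(−3)·5·2 = −180 ≡ 2, so v_4 = 2^{−1} = 7 (mod 13).
  i = 5 (α = 7): (7−3)(7−12)(7−4)(7−9) = 4·(−5)·3·(−2) = 120 ≡ 3, so v_5 = 3^{−1} = 9 (mod 13).
  v = [5, 1, 4, 7, 9].
Step 2: syndromes of r = [1, 2, 9, 3, 8] (all sums mod 13).
  S_0 = Σ v_i r_i = 5·1 + 1·2 + 4·9 + 7·3 + 9·8 = 136 ≡ 6.
  S_1 = Σ v_i α_i r_i = 5·3·1 + 1·12·2 + 4·4·9 + 7·9·3 + 9·7·8 = 876 ≡ 5.
  α_i^2 mod 13 = [9, 1, 3, 3, 10].
  S_2 = Σ v_i α_i^2 r_i = 5·9·1 + 1·1·2 + 4·3·9 + 7·3·3 + 9·10·8 = 938 ≡ 2.
  S = (6, 5, 2) ≠ 0, so r is not a codeword (an error is present).
Step 3: locate the error. For a single error e at position i, S_ℓ = v_i·e·α_i^ℓ, so α_err = S_1/S_0.
  S_0^{−1} = 6^{−1} = 11 (mod 13), so α_err = 5·11 = 55 ≡ 3 = α_1. Error position i = 1.
  Consistency check: S_2/S_1 = 2·8 = 16 ≡ 3 = α_err ✓ (single-error assumption holds).
Step 4: error magnitude e = S_0/v_1 = S_0·∏_{j≠1}(α_1 − α_j) = 6·8 = 48 ≡ 9 (mod 13).
Step 5: correct position 1: c_1 = r_1 − e = 1 − 9 ≡ 5 (mod 13). Hence c = [5, 2, 9, 3, 8].
  Check: interpolating c through the α_i gives m(x) = 6 + 4·x (degree < 2) with m(α_i) = c_i for every i, so c is indeed a codeword.


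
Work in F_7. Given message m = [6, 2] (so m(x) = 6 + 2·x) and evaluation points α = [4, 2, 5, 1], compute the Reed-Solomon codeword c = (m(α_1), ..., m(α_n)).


c = [0, 3, 2, 1]

Message polynomial: m(x) = 6 + 2·x (mod 7).
For each evaluation point α_i, compute m(α_i) mod 7:
  α_1 = 4: Horner steps 2 → 0, so m(4) = 0.
  α_2 = 2: Horner steps 2 → 3, so m(2) = 3.
  α_3 = 5: Horner steps 2 → 2, so m(5) = 2.
  α_4 = 1: Horner steps 2 → 1, so m(1) = 1.
Codeword c = [0, 3, 2, 1] ∈ F_7^4.


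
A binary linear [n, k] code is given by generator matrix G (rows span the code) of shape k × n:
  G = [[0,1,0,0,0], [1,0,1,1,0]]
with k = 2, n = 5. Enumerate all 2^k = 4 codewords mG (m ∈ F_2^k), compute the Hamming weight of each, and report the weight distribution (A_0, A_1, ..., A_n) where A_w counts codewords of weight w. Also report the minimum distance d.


Weight distribution: A_0 = 1, A_1 = 1, A_3 = 1, A_4 = 1. Minimum distance d = 1.

Enumerate all 2^2 = 4 messages m ∈ F_2^2.
For each, compute codeword c = mG in F_2^5, then tally its weight.
  m = 00 → c = 00000, weight = 0.
  m = 10 → c = 01000, weight = 1.
  m = 01 → c = 10110, weight = 3.
  m = 11 → c = 11110, weight = 4.
Tally weights:
  weight 0: 1 codewords.
  weight 1: 1 codewords.
  weight 3: 1 codewords.
  weight 4: 1 codewords.
Minimum distance d = smallest w > 0 with A_w > 0 = 1.
Sanity: Σ A_w = 4 = 2^2 = 4 ✓.


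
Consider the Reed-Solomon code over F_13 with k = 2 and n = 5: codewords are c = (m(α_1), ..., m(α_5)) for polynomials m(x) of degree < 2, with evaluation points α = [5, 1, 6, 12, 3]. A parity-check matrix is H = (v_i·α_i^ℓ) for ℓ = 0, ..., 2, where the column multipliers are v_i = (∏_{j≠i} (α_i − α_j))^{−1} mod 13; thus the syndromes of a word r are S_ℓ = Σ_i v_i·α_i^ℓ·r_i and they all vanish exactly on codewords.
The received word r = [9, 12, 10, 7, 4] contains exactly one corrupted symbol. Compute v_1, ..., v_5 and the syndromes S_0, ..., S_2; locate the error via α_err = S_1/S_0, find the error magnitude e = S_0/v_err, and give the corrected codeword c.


S = (5, 4, 11), error at position 3, error magnitude e = 5, c = [9, 12, 5, 7, 4].

Step 1: column multipliers v_i = (∏_{j≠i}(α_i − α_j))^{−1} mod 13.
  i = 1 (α = 5): (5−1)(5−6)(5−12)(5−3) = 4·(−1)·(−7)·2 = 56 ≡ 4, so v_1 = 4^{−1} = 10 (mod 13).
  i = 2 (α = 1): (1−5)(1−6)(1−12)(1−3) = (−4)·(−5)·(−11)·(−2) = 440 ≡ 11, so v_2 = 11^{−1} = 6 (mod 13).
  i = 3 (α = 6): (6−5)(6−1)(6−12)(6−3) = 1·5·(−6)·3 = −90 ≡ 1, so v_3 = 1^{−1} = 1 (mod 13).
  i = 4 (α = 12): (12−5)(12−1)(12−6)(12−3) = 7·11·6·9 = 4158 ≡ 11, so v_4 = 11^{−1} = 6 (mod 13).
  i = 5 (α = 3): (3−5)(3−1)(3−6)(3−12) = (−2)·2·(−3)·(−9) = −108 ≡ 9, so v_5 = 9^{−1} = 3 (mod 13).
  v = [10, 6, 1, 6, 3].
Step 2: syndromes of r = [9, 12, 10, 7, 4] (all sums mod 13).
  S_0 = Σ v_i r_i = 10·9 + 6·12 + 1·10 + 6·7 + 3·4 = 226 ≡ 5.
  S_1 = Σ v_i α_i r_i = 10·5·9 + 6·1·12 + 1·6·10 + 6·12·7 + 3·3·4 = 1122 ≡ 4.
  α_i^2 mod 13 = [12, 1, 10, 1, 9].
  S_2 = Σ v_i α_i^2 r_i = 10·12·9 + 6·1·12 + 1·10·10 + 6·1·7 + 3·9·4 = 1402 ≡ 11.
  S = (5, 4, 11) ≠ 0, so r is not a codeword (an error is present).
Step 3: locate the error. For a single error e at position i, S_ℓ = v_i·e·α_i^ℓ, so α_err = S_1/S_0.
  S_0^{−1} = 5^{−1} = 8 (mod 13), so α_err = 4·8 = 32 ≡ 6 = α_3. Error position i = 3.
  Consistency check: S_2/S_1 = 11·10 = 110 ≡ 6 = α_err ✓ (single-error assumption holds).
Step 4: error magnitude e = S_0/v_3 = S_0·∏_{j≠3}(α_3 − α_j) = 5·1 = 5 ≡ 5 (mod 13).
Step 5: correct position 3: c_3 = r_3 − e = 10 − 5 ≡ 5 (mod 13). Hence c = [9, 12, 5, 7, 4].
  Check: interpolating c through the α_i gives m(x) = 3 + 9·x (degree < 2) with m(α_i) = c_i for every i, so c is indeed a codeword.


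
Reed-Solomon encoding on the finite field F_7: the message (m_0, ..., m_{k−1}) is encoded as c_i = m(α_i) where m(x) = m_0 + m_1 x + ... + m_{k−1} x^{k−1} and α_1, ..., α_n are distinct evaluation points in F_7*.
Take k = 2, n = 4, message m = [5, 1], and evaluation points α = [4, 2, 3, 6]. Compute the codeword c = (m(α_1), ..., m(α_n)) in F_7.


c = [2, 0, 1, 4]

Message polynomial: m(x) = 5 + 1·x (mod 7).
For each evaluation point α_i, compute m(α_i) mod 7:
  α_1 = 4: Horner steps 1 → 2, so m(4) = 2.
  α_2 = 2: Horner steps 1 → 0, so m(2) = 0.
  α_3 = 3: Horner steps 1 → 1, so m(3) = 1.
  α_4 = 6: Horner steps 1 → 4, so m(6) = 4.
Codeword c = [2, 0, 1, 4] ∈ F_7^4.


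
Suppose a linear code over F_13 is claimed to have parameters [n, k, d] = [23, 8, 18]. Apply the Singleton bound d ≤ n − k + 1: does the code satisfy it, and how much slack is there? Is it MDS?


Singleton RHS = n − k + 1 = 16, slack = -2, bound violated (no such code; not MDS).

Singleton bound: d ≤ n − k + 1.
Here n = 23, k = 8, so n − k + 1 = 16.
Given d = 18, check d ≤ 16: NO.
Slack = (n − k + 1) − d = -2.
The slack is negative: d = 18 exceeds n − k + 1 = 16 by 2, so the Singleton bound is violated and no linear [23, 8, 18]_13 code can exist. In particular it is not MDS (MDS requires d = n − k + 1 exactly).
Description: the claimed parameters are [23, 8, 18]_13; such a code would be impossible (violates the Singleton bound).


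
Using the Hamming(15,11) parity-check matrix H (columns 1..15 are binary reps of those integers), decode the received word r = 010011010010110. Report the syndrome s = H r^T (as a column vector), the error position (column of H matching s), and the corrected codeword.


s = (0, 0, 0, 1)^T, error position = 1, corrected codeword c = 110011010010110

Compute s = H r^T mod 2 one row at a time:
  s_1 = 1 + 0 + 0 + 1 + 0 + 1 + 1 + 0 = 4 ≡ 0 (mod 2).
  s_2 = 0 + 1 + 1 + 0 + 0 + 1 + 1 + 0 = 4 ≡ 0 (mod 2).
  s_3 = 1 + 0 + 1 + 0 + 0 + 1 + 1 + 0 = 4 ≡ 0 (mod 2).
  s_4 = 0 + 0 + 1 + 0 + 0 + 1 + 1 + 0 = 3 ≡ 1 (mod 2).
s = (0, 0, 0, 1)^T — this equals column 1 of H (binary 0001), so error is at position 1.
Correct: flip bit 1 of r = 010011010010110 to get c = 110011010010110.


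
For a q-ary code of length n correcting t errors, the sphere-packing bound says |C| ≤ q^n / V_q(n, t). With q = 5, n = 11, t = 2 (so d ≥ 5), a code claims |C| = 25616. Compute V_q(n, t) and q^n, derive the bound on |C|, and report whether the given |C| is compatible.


V_q(n, t) = 925, q^n = 48828125, Hamming bound = 52787, |C| = 25616 ≤ bound (satisfied).

Step 1: Compute V_q(n, t) = Σ_{j=0}^2 C(n, j) (q−1)^j.
  j = 0: C(11,0)·(4)^0 = 1·1 = 1.
  j = 1: C(11,1)·(4)^1 = 11·4 = 44.
  j = 2: C(11,2)·(4)^2 = 55·16 = 880.
  V_q(n, t) = 1 + 44 + 880 = 925.
Step 2: q^n = 5^11 = 48828125.
Step 3: Hamming bound ⌊q^n / V_q(n,t)⌋ = ⌊48828125/925⌋ = 52787.
Step 4: Compare |C| = 25616 to 52787: satisfied.
The claimed |C| lies below the Hamming bound.


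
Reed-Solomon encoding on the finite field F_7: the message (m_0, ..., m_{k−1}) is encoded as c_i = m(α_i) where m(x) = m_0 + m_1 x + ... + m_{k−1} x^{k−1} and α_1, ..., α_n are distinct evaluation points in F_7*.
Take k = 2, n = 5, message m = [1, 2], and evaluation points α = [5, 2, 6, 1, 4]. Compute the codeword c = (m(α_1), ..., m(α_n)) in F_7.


c = [4, 5, 6, 3, 2]

Message polynomial: m(x) = 1 + 2·x (mod 7).
For each evaluation point α_i, compute m(α_i) mod 7:
  α_1 = 5: Horner steps 2 → 4, so m(5) = 4.
  α_2 = 2: Horner steps 2 → 5, so m(2) = 5.
  α_3 = 6: Horner steps 2 → 6, so m(6) = 6.
  α_4 = 1: Horner steps 2 → 3, so m(1) = 3.
  α_5 = 4: Horner steps 2 → 2, so m(4) = 2.
Codeword c = [4, 5, 6, 3, 2] ∈ F_7^5.


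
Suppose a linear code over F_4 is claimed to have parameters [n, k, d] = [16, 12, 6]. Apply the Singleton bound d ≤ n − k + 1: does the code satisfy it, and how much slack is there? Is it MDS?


Singleton RHS = n − k + 1 = 5, slack = -1, bound violated (no such code; not MDS).

Singleton bound: d ≤ n − k + 1.
Here n = 16, k = 12, so n − k + 1 = 5.
Given d = 6, check d ≤ 5: NO.
Slack = (n − k + 1) − d = -1.
The slack is negative: d = 6 exceeds n − k + 1 = 5 by 1, so the Singleton bound is violated and no linear [16, 12, 6]_4 code can exist. In particular it is not MDS (MDS requires d = n − k + 1 exactly).
Description: the claimed parameters are [16, 12, 6]_4; such a code would be impossible (violates the Singleton bound).


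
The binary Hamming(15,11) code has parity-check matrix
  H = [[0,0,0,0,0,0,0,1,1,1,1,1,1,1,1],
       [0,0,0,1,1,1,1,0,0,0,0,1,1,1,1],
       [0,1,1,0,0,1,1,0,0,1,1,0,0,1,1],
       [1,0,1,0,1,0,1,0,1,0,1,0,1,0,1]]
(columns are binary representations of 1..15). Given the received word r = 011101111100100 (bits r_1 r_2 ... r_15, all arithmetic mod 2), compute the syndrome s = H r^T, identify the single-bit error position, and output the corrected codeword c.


s = (0, 0, 1, 0)^T, error position = 2, corrected codeword c = 001101111100100

Compute s = H r^T mod 2 one row at a time:
  s_1 = 1 + 1 + 1 + 0 + 0 + 1 + 0 + 0 = 4 ≡ 0 (mod 2).
  s_2 = 1 + 0 + 1 + 1 + 0 + 1 + 0 + 0 = 4 ≡ 0 (mod 2).
  s_3 = 1 + 1 + 1 + 1 + 1 + 0 + 0 + 0 = 5 ≡ 1 (mod 2).
  s_4 = 0 + 1 + 0 + 1 + 1 + 0 + 1 + 0 = 4 ≡ 0 (mod 2).
s = (0, 0, 1, 0)^T — this equals column 2 of H (binary 0010), so error is at position 2.
Correct: flip bit 2 of r = 011101111100100 to get c = 001101111100100.


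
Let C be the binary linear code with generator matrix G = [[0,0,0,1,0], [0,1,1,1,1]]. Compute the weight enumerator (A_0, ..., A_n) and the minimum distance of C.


Weight distribution: A_0 = 1, A_1 = 1, A_3 = 1, A_4 = 1. Minimum distance d = 1.

Enumerate all 2^2 = 4 messages m ∈ F_2^2.
For each, compute codeword c = mG in F_2^5, then tally its weight.
  m = 00 → c = 00000, weight = 0.
  m = 10 → c = 00010, weight = 1.
  m = 01 → c = 01111, weight = 4.
  m = 11 → c = 01101, weight = 3.
Tally weights:
  weight 0: 1 codewords.
  weight 1: 1 codewords.
  weight 3: 1 codewords.
  weight 4: 1 codewords.
Minimum distance d = smallest w > 0 with A_w > 0 = 1.
Sanity: Σ A_w = 4 = 2^2 = 4 ✓.


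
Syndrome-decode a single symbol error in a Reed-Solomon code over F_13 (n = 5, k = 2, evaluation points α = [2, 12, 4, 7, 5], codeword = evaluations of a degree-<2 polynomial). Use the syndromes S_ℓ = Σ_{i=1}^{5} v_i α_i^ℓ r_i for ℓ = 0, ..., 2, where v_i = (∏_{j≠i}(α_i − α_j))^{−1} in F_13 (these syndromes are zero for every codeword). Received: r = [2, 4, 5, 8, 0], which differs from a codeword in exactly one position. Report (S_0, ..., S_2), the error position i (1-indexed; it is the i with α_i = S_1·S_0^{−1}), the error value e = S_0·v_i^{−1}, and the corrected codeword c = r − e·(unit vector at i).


S = (3, 8, 4), error at position 4, error magnitude e = 5, c = [2, 4, 5, 3, 0].

Step 1: column multipliers v_i = (∏_{j≠i}(α_i − α_j))^{−1} mod 13.
  i = 1 (α = 2): (2−12)(2−4)(2−7)(2−5) = (−10)·(−2)·(−5)·(−3) = 300 ≡ 1, so v_1 = 1^{−1} = 1 (mod 13).
  i = 2 (α = 12): (12−2)(12−4)(12−7)(12−5) = 10·8·5·7 = 2800 ≡ 5, so v_2 = 5^{−1} = 8 (mod 13).
  i = 3 (α = 4): (4−2)(4−12)(4−7)(4−5) = 2·(−8)·(−3)·(−1) = −48 ≡ 4, so v_3 = 4^{−1} = 10 (mod 13).
  i = 4 (α = 7): (7−2)(7−12)(7−4)(7−5) = 5·(−5)·3·2 = −150 ≡ 6, so v_4 = 6^{−1} = 11 (mod 13).
  i = 5 (α = 5): (5−2)(5−12)(5−4)(5−7) = 3·(−7)·1·(−2) = 42 ≡ 3, so v_5 = 3^{−1} = 9 (mod 13).
  v = [1, 8, 10, 11, 9].
Step 2: syndromes of r = [2, 4, 5, 8, 0] (all sums mod 13).
  S_0 = Σ v_i r_i = 1·2 + 8·4 + 10·5 + 11·8 + 9·0 = 172 ≡ 3.
  S_1 = Σ v_i α_i r_i = 1·2·2 + 8·12·4 + 10·4·5 + 11·7·8 + 9·5·0 = 1204 ≡ 8.
  α_i^2 mod 13 = [4, 1, 3, 10, 12].
  S_2 = Σ v_i α_i^2 r_i = 1·4·2 + 8·1·4 + 10·3·5 + 11·10·8 + 9·12·0 = 1070 ≡ 4.
  S = (3, 8, 4) ≠ 0, so r is not a codeword (an error is present).
Step 3: locate the error. For a single error e at position i, S_ℓ = v_i·e·α_i^ℓ, so α_err = S_1/S_0.
  S_0^{−1} = 3^{−1} = 9 (mod 13), so α_err = 8·9 = 72 ≡ 7 = α_4. Error position i = 4.
  Consistency check: S_2/S_1 = 4·5 = 20 ≡ 7 = α_err ✓ (single-error assumption holds).
Step 4: error magnitude e = S_0/v_4 = S_0·∏_{j≠4}(α_4 − α_j) = 3·6 = 18 ≡ 5 (mod 13).
Step 5: correct position 4: c_4 = r_4 − e = 8 − 5 ≡ 3 (mod 13). Hence c = [2, 4, 5, 3, 0].
  Check: interpolating c through the α_i gives m(x) = 12 + 8·x (degree < 2) with m(α_i) = c_i for every i, so c is indeed a codeword.


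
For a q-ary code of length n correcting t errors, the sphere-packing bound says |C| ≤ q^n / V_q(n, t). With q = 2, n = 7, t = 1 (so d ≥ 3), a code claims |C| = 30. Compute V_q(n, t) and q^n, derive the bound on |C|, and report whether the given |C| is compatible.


V_q(n, t) = 8, q^n = 128, Hamming bound = 16, |C| = 30 > bound (violated).

Step 1: Compute V_q(n, t) = Σ_{j=0}^1 C(n, j) (q−1)^j.
  j = 0: C(7,0)·(1)^0 = 1·1 = 1.
  j = 1: C(7,1)·(1)^1 = 7·1 = 7.
  V_q(n, t) = 1 + 7 = 8.
Step 2: q^n = 2^7 = 128.
Step 3: Hamming bound ⌊q^n / V_q(n,t)⌋ = ⌊128/8⌋ = 16.
Step 4: Compare |C| = 30 to 16: violated.
The claimed |C| lies above the Hamming bound, so no 2-ary code of length 7 with d ≥ 3 can have 30 codewords.


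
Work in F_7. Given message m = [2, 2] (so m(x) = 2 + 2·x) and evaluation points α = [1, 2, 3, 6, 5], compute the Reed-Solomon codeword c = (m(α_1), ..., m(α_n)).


c = [4, 6, 1, 0, 5]

Message polynomial: m(x) = 2 + 2·x (mod 7).
For each evaluation point α_i, compute m(α_i) mod 7:
  α_1 = 1: Horner steps 2 → 4, so m(1) = 4.
  α_2 = 2: Horner steps 2 → 6, so m(2) = 6.
  α_3 = 3: Horner steps 2 → 1, so m(3) = 1.
  α_4 = 6: Horner steps 2 → 0, so m(6) = 0.
  α_5 = 5: Horner steps 2 → 5, so m(5) = 5.
Codeword c = [4, 6, 1, 0, 5] ∈ F_7^5.


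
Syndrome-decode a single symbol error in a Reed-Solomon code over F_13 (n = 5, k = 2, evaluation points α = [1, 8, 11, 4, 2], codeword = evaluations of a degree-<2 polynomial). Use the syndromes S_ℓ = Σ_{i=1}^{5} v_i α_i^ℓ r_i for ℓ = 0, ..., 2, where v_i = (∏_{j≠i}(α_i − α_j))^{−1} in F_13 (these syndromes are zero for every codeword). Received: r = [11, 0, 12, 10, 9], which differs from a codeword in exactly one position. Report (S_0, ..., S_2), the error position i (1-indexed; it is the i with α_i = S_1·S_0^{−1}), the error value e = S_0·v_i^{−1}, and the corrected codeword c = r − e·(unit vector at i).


S = (8, 3, 6), error at position 5, error magnitude e = 7, c = [11, 0, 12, 10, 2].

Step 1: column multipliers v_i = (∏_{j≠i}(α_i − α_j))^{−1} mod 13.
  i = 1 (α = 1): (1−8)(1−11)(1−4)(1−2) = (−7)·(−10)·(−3)·(−1) = 210 ≡ 2, so v_1 = 2^{−1} = 7 (mod 13).
  i = 2 (α = 8): (8−1)(8−11)(8−4)(8−2) = 7·(−3)·4·6 = −504 ≡ 3, so v_2 = 3^{−1} = 9 (mod 13).
  i = 3 (α = 11): (11−1)(11−8)(11−4)(11−2) = 10·3·7·9 = 1890 ≡ 5, so v_3 = 5^{−1} = 8 (mod 13).
  i = 4 (α = 4): (4−1)(4−8)(4−11)(4−2) = 3·(−4)·(−7)·2 = 168 ≡ 12, so v_4 = 12^{−1} = 12 (mod 13).
  i = 5 (α = 2): (2−1)(2−8)(2−11)(2−4) = 1·(−6)·(−9)·(−2) = −108 ≡ 9, so v_5 = 9^{−1} = 3 (mod 13).
  v = [7, 9, 8, 12, 3].
Step 2: syndromes of r = [11, 0, 12, 10, 9] (all sums mod 13).
  S_0 = Σ v_i r_i = 7·11 + 9·0 + 8·12 + 12·10 + 3·9 = 320 ≡ 8.
  S_1 = Σ v_i α_i r_i = 7·1·11 + 9·8·0 + 8·11·12 + 12·4·10 + 3·2·9 = 1667 ≡ 3.
  α_i^2 mod 13 = [1, 12, 4, 3, 4].
  S_2 = Σ v_i α_i^2 r_i = 7·1·11 + 9·12·0 + 8·4·12 + 12·3·10 + 3·4·9 = 929 ≡ 6.
  S = (8, 3, 6) ≠ 0, so r is not a codeword (an error is present).
Step 3: locate the error. For a single error e at position i, S_ℓ = v_i·e·α_i^ℓ, so α_err = S_1/S_0.
  S_0^{−1} = 8^{−1} = 5 (mod 13), so α_err = 3·5 = 15 ≡ 2 = α_5. Error position i = 5.
  Consistency check: S_2/S_1 = 6·9 = 54 ≡ 2 = α_err ✓ (single-error assumption holds).
Step 4: error magnitude e = S_0/v_5 = S_0·∏_{j≠5}(α_5 − α_j) = 8·9 = 72 ≡ 7 (mod 13).
Step 5: correct position 5: c_5 = r_5 − e = 9 − 7 ≡ 2 (mod 13). Hence c = [11, 0, 12, 10, 2].
  Check: interpolating c through the α_i gives m(x) = 7 + 4·x (degree < 2) with m(α_i) = c_i for every i, so c is indeed a codeword.


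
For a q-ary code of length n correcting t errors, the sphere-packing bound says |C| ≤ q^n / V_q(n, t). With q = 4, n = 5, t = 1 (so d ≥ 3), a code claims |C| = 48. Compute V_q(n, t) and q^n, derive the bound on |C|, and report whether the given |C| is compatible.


V_q(n, t) = 16, q^n = 1024, Hamming bound = 64, |C| = 48 ≤ bound (satisfied).

Step 1: Compute V_q(n, t) = Σ_{j=0}^1 C(n, j) (q−1)^j.
  j = 0: C(5,0)·(3)^0 = 1·1 = 1.
  j = 1: C(5,1)·(3)^1 = 5·3 = 15.
  V_q(n, t) = 1 + 15 = 16.
Step 2: q^n = 4^5 = 1024.
Step 3: Hamming bound ⌊q^n / V_q(n,t)⌋ = ⌊1024/16⌋ = 64.
Step 4: Compare |C| = 48 to 64: satisfied.
The claimed |C| lies below the Hamming bound.


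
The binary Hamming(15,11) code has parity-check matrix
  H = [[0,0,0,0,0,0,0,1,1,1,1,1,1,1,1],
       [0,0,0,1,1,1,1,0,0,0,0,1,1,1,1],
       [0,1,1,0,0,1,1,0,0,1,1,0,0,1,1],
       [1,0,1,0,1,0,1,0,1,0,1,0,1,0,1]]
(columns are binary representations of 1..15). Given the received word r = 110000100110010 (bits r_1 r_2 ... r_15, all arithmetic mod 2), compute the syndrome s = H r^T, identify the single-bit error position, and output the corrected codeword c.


s = (1, 0, 1, 1)^T, error position = 11, corrected codeword c = 110000100100010

Compute s = H r^T mod 2 one row at a time:
  s_1 = 0 + 0 + 1 + 1 + 0 + 0 + 1 + 0 = 3 ≡ 1 (mod 2).
  s_2 = 0 + 0 + 0 + 1 + 0 + 0 + 1 + 0 = 2 ≡ 0 (mod 2).
  s_3 = 1 + 0 + 0 + 1 + 1 + 1 + 1 + 0 = 5 ≡ 1 (mod 2).
  s_4 = 1 + 0 + 0 + 1 + 0 + 1 + 0 + 0 = 3 ≡ 1 (mod 2).
s = (1, 0, 1, 1)^T — this equals column 11 of H (binary 1011), so error is at position 11.
Correct: flip bit 11 of r = 110000100110010 to get c = 110000100100010.


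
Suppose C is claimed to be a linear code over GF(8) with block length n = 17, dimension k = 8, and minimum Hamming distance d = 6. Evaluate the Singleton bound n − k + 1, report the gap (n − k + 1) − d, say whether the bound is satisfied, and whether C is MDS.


Singleton RHS = n − k + 1 = 10, slack = 4, bound satisfied, not MDS.

Singleton bound: d ≤ n − k + 1.
Here n = 17, k = 8, so n − k + 1 = 10.
Given d = 6, check d ≤ 10: YES.
Slack = (n − k + 1) − d = 4.
The code is NOT MDS (slack = 4 > 0).
Description: the claimed parameters are [17, 8, 6]_8; such a code would be non-MDS.


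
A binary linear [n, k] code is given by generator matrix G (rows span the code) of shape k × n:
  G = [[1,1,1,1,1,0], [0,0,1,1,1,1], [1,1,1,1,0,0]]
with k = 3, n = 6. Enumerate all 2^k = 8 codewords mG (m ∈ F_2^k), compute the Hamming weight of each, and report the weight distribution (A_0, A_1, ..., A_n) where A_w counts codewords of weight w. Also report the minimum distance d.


Weight distribution: A_0 = 1, A_1 = 1, A_3 = 2, A_4 = 3, A_5 = 1. Minimum distance d = 1.

Enumerate all 2^3 = 8 messages m ∈ F_2^3.
For each, compute codeword c = mG in F_2^6, then tally its weight.
  m = 000 → c = 000000, weight = 0.
  m = 100 → c = 111110, weight = 5.
  m = 010 → c = 001111, weight = 4.
  m = 110 → c = 110001, weight = 3.
  m = 001 → c = 111100, weight = 4.
  m = 101 → c = 000010, weight = 1.
  m = 011 → c = 110011, weight = 4.
  m = 111 → c = 001101, weight = 3.
Tally weights:
  weight 0: 1 codewords.
  weight 1: 1 codewords.
  weight 3: 2 codewords.
  weight 4: 3 codewords.
  weight 5: 1 codewords.
Minimum distance d = smallest w > 0 with A_w > 0 = 1.
Sanity: Σ A_w = 8 = 2^3 = 8 ✓.


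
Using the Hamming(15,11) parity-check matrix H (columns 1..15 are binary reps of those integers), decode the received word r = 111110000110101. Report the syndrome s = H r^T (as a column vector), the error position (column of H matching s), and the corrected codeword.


s = (0, 0, 1, 0)^T, error position = 2, corrected codeword c = 101110000110101

Compute s = H r^T mod 2 one row at a time:
  s_1 = 0 + 0 + 1 + 1 + 0 + 1 + 0 + 1 = 4 ≡ 0 (mod 2).
  s_2 = 1 + 1 + 0 + 0 + 0 + 1 + 0 + 1 = 4 ≡ 0 (mod 2).
  s_3 = 1 + 1 + 0 + 0 + 1 + 1 + 0 + 1 = 5 ≡ 1 (mod 2).
  s_4 = 1 + 1 + 1 + 0 + 0 + 1 + 1 + 1 = 6 ≡ 0 (mod 2).
s = (0, 0, 1, 0)^T — this equals column 2 of H (binary 0010), so error is at position 2.
Correct: flip bit 2 of r = 111110000110101 to get c = 101110000110101.


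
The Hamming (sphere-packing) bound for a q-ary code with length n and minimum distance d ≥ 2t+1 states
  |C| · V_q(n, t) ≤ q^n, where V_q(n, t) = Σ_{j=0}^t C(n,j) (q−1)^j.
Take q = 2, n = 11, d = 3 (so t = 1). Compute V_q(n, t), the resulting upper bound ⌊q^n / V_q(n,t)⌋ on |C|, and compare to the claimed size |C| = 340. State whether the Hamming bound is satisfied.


V_q(n, t) = 12, q^n = 2048, Hamming bound = 170, |C| = 340 > bound (violated).

Step 1: Compute V_q(n, t) = Σ_{j=0}^1 C(n, j) (q−1)^j.
  j = 0: C(11,0)·(1)^0 = 1·1 = 1.
  j = 1: C(11,1)·(1)^1 = 11·1 = 11.
  V_q(n, t) = 1 + 11 = 12.
Step 2: q^n = 2^11 = 2048.
Step 3: Hamming bound ⌊q^n / V_q(n,t)⌋ = ⌊2048/12⌋ = 170.
Step 4: Compare |C| = 340 to 170: violated.
The claimed |C| lies above the Hamming bound, so no 2-ary code of length 11 with d ≥ 3 can have 340 codewords.


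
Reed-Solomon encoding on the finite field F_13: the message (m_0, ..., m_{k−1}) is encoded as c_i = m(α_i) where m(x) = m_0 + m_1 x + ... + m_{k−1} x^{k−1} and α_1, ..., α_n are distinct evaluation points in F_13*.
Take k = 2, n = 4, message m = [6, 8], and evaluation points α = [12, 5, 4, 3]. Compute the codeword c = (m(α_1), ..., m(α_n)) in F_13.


c = [11, 7, 12, 4]

Message polynomial: m(x) = 6 + 8·x (mod 13).
For each evaluation point α_i, compute m(α_i) mod 13:
  α_1 = 12: Horner steps 8 → 11, so m(12) = 11.
  α_2 = 5: Horner steps 8 → 7, so m(5) = 7.
  α_3 = 4: Horner steps 8 → 12, so m(4) = 12.
  α_4 = 3: Horner steps 8 → 4, so m(3) = 4.
Codeword c = [11, 7, 12, 4] ∈ F_13^4.


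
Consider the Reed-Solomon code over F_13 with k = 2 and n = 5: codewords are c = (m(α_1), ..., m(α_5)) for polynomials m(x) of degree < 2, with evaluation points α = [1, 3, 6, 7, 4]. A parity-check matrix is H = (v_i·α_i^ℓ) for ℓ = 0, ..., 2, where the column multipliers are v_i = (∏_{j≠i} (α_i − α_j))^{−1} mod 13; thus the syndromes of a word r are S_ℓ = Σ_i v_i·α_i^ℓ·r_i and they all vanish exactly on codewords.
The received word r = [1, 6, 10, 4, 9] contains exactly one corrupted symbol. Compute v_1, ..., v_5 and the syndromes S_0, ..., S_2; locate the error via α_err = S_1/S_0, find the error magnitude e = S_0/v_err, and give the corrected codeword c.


S = (2, 6, 5), error at position 2, error magnitude e = 4, c = [1, 2, 10, 4, 9].

Step 1: column multipliers v_i = (∏_{j≠i}(α_i − α_j))^{−1} mod 13.
  i = 1 (α = 1): (1−3)(1−6)(1−7)(1−4) = (−2)·(−5)·(−6)·(−3) = 180 ≡ 11, so v_1 = 11^{−1} = 6 (mod 13).
  i = 2 (α = 3): (3−1)(3−6)(3−7)(3−4) = 2·(−3)·(−4)·(−1) = −24 ≡ 2, so v_2 = 2^{−1} = 7 (mod 13).
  i = 3 (α = 6): (6−1)(6−3)(6−7)(6−4) = 5·3·(−1)·2 = −30 ≡ 9, so v_3 = 9^{−1} = 3 (mod 13).
  i = 4 (α = 7): (7−1)(7−3)(7−6)(7−4) = 6·4·1·3 = 72 ≡ 7, so v_4 = 7^{−1} = 2 (mod 13).
  i = 5 (α = 4): (4−1)(4−3)(4−6)(4−7) = 3·1·(−2)·(−3) = 18 ≡ 5, so v_5 = 5^{−1} = 8 (mod 13).
  v = [6, 7, 3, 2, 8].
Step 2: syndromes of r = [1, 6, 10, 4, 9] (all sums mod 13).
  S_0 = Σ v_i r_i = 6·1 + 7·6 + 3·10 + 2·4 + 8·9 = 158 ≡ 2.
  S_1 = Σ v_i α_i r_i = 6·1·1 + 7·3·6 + 3·6·10 + 2·7·4 + 8·4·9 = 656 ≡ 6.
  α_i^2 mod 13 = [1, 9, 10, 10, 3].
  S_2 = Σ v_i α_i^2 r_i = 6·1·1 + 7·9·6 + 3·10·10 + 2·10·4 + 8·3·9 = 980 ≡ 5.
  S = (2, 6, 5) ≠ 0, so r is not a codeword (an error is present).
Step 3: locate the error. For a single error e at position i, S_ℓ = v_i·e·α_i^ℓ, so α_err = S_1/S_0.
  S_0^{−1} = 2^{−1} = 7 (mod 13), so α_err = 6·7 = 42 ≡ 3 = α_2. Error position i = 2.
  Consistency check: S_2/S_1 = 5·11 = 55 ≡ 3 = α_err ✓ (single-error assumption holds).
Step 4: error magnitude e = S_0/v_2 = S_0·∏_{j≠2}(α_2 − α_j) = 2·2 = 4 ≡ 4 (mod 13).
Step 5: correct position 2: c_2 = r_2 − e = 6 − 4 ≡ 2 (mod 13). Hence c = [1, 2, 10, 4, 9].
  Check: interpolating c through the α_i gives m(x) = 7 + 7·x (degree < 2) with m(α_i) = c_i for every i, so c is indeed a codeword.


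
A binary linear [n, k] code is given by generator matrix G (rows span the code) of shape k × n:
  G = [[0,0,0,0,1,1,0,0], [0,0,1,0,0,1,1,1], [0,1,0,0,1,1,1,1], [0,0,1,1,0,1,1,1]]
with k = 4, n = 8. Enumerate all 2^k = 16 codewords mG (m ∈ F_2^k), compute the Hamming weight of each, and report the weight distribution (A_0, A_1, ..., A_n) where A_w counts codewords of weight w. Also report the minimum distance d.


Weight distribution: A_0 = 1, A_1 = 1, A_2 = 1, A_3 = 4, A_4 = 5, A_5 = 3, A_6 = 1. Minimum distance d = 1.

Enumerate all 2^4 = 16 messages m ∈ F_2^4.
For each, compute codeword c = mG in F_2^8, then tally its weight.
  m = 0000 → c = 00000000, weight = 0.
  m = 1000 → c = 00001100, weight = 2.
  m = 0100 → c = 00100111, weight = 4.
  m = 1100 → c = 00101011, weight = 4.
  m = 0010 → c = 01001111, weight = 5.
  m = 1010 → c = 01000011, weight = 3.
  m = 0110 → c = 01101000, weight = 3.
  m = 1110 → c = 01100100, weight = 3.
  m = 0001 → c = 00110111, weight = 5.
  m = 1001 → c = 00111011, weight = 5.
  m = 0101 → c = 00010000, weight = 1.
  m = 1101 → c = 00011100, weight = 3.
  m = 0011 → c = 01111000, weight = 4.
  m = 1011 → c = 01110100, weight = 4.
  m = 0111 → c = 01011111, weight = 6.
  m = 1111 → c = 01010011, weight = 4.
Tally weights:
  weight 0: 1 codewords.
  weight 1: 1 codewords.
  weight 2: 1 codewords.
  weight 3: 4 codewords.
  weight 4: 5 codewords.
  weight 5: 3 codewords.
  weight 6: 1 codewords.
Minimum distance d = smallest w > 0 with A_w > 0 = 1.
Sanity: Σ A_w = 16 = 2^4 = 16 ✓.


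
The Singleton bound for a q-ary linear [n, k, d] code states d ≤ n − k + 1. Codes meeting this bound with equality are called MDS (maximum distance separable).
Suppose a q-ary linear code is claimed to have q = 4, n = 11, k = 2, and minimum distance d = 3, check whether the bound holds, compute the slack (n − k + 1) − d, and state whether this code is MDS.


Singleton RHS = n − k + 1 = 10, slack = 7, bound satisfied, not MDS.

Singleton bound: d ≤ n − k + 1.
Here n = 11, k = 2, so n − k + 1 = 10.
Given d = 3, check d ≤ 10: YES.
Slack = (n − k + 1) − d = 7.
The code is NOT MDS (slack = 7 > 0).
Description: the claimed parameters are [11, 2, 3]_4; such a code would be non-MDS.


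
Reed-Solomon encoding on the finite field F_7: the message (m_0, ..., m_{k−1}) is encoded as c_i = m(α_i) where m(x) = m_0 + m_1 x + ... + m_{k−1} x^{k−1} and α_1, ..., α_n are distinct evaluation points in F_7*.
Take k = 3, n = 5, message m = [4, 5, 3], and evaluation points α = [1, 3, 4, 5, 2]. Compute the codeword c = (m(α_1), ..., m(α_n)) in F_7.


c = [5, 4, 2, 6, 5]

Message polynomial: m(x) = 4 + 5·x + 3·x^2 (mod 7).
For each evaluation point α_i, compute m(α_i) mod 7:
  α_1 = 1: Horner steps 3 → 1 → 5, so m(1) = 5.
  α_2 = 3: Horner steps 3 → 0 → 4, so m(3) = 4.
  α_3 = 4: Horner steps 3 → 3 → 2, so m(4) = 2.
  α_4 = 5: Horner steps 3 → 6 → 6, so m(5) = 6.
  α_5 = 2: Horner steps 3 → 4 → 5, so m(2) = 5.
Codeword c = [5, 4, 2, 6, 5] ∈ F_7^5.


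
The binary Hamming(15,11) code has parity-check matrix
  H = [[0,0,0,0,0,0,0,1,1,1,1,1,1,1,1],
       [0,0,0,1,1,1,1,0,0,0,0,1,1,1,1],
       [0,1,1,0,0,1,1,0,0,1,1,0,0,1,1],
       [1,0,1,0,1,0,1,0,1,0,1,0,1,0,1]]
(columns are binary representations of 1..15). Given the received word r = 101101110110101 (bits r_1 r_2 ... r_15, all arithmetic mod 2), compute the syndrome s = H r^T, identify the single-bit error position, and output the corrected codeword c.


s = (1, 1, 0, 0)^T, error position = 12, corrected codeword c = 101101110111101

Compute s = H r^T mod 2 one row at a time:
  s_1 = 1 + 0 + 1 + 1 + 0 + 1 + 0 + 1 = 5 ≡ 1 (mod 2).
  s_2 = 1 + 0 + 1 + 1 + 0 + 1 + 0 + 1 = 5 ≡ 1 (mod 2).
  s_3 = 0 + 1 + 1 + 1 + 1 + 1 + 0 + 1 = 6 ≡ 0 (mod 2).
  s_4 = 1 + 1 + 0 + 1 + 0 + 1 + 1 + 1 = 6 ≡ 0 (mod 2).
s = (1, 1, 0, 0)^T — this equals column 12 of H (binary 1100), so error is at position 12.
Correct: flip bit 12 of r = 101101110110101 to get c = 101101110111101.


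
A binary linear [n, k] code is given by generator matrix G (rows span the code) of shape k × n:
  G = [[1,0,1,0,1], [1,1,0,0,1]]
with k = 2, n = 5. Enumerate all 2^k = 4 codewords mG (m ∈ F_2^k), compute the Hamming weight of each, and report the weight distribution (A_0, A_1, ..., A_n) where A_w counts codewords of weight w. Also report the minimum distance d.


Weight distribution: A_0 = 1, A_2 = 1, A_3 = 2. Minimum distance d = 2.

Enumerate all 2^2 = 4 messages m ∈ F_2^2.
For each, compute codeword c = mG in F_2^5, then tally its weight.
  m = 00 → c = 00000, weight = 0.
  m = 10 → c = 10101, weight = 3.
  m = 01 → c = 11001, weight = 3.
  m = 11 → c = 01100, weight = 2.
Tally weights:
  weight 0: 1 codewords.
  weight 2: 1 codewords.
  weight 3: 2 codewords.
Minimum distance d = smallest w > 0 with A_w > 0 = 2.
Sanity: Σ A_w = 4 = 2^2 = 4 ✓.


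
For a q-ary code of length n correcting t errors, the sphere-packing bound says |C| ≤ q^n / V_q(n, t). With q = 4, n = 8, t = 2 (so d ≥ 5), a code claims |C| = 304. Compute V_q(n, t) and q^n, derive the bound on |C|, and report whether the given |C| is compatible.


V_q(n, t) = 277, q^n = 65536, Hamming bound = 236, |C| = 304 > bound (violated).

Step 1: Compute V_q(n, t) = Σ_{j=0}^2 C(n, j) (q−1)^j.
  j = 0: C(8,0)·(3)^0 = 1·1 = 1.
  j = 1: C(8,1)·(3)^1 = 8·3 = 24.
  j = 2: C(8,2)·(3)^2 = 28·9 = 252.
  V_q(n, t) = 1 + 24 + 252 = 277.
Step 2: q^n = 4^8 = 65536.
Step 3: Hamming bound ⌊q^n / V_q(n,t)⌋ = ⌊65536/277⌋ = 236.
Step 4: Compare |C| = 304 to 236: violated.
The claimed |C| lies above the Hamming bound, so no 4-ary code of length 8 with d ≥ 5 can have 304 codewords.


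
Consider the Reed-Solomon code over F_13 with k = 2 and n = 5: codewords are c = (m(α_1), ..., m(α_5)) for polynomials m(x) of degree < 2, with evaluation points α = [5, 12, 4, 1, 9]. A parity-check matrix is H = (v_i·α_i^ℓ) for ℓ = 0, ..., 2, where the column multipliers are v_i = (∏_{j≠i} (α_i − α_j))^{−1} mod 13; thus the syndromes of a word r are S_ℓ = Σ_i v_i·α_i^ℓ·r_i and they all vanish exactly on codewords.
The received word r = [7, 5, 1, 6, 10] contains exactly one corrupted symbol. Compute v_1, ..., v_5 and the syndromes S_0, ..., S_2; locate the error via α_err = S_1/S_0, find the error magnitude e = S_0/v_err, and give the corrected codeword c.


S = (8, 1, 5), error at position 1, error magnitude e = 12, c = [8, 5, 1, 6, 10].

Step 1: column multipliers v_i = (∏_{j≠i}(α_i − α_j))^{−1} mod 13.
  i = 1 (α = 5): (5−12)(5−4)(5−1)(5−9) = (−7)·1·4·(−4) = 112 ≡ 8, so v_1 = 8^{−1} = 5 (mod 13).
  i = 2 (α = 12): (12−5)(12−4)(12−1)(12−9) = 7·8·11·3 = 1848 ≡ 2, so v_2 = 2^{−1} = 7 (mod 13).
  i = 3 (α = 4): (4−5)(4−12)(4−1)(4−9) = (−1)·(−8)·3·(−5) = −120 ≡ 10, so v_3 = 10^{−1} = 4 (mod 13).
  i = 4 (α = 1): (1−5)(1−12)(1−4)(1−9) = (−4)·(−11)·(−3)·(−8) = 1056 ≡ 3, so v_4 = 3^{−1} = 9 (mod 13).
  i = 5 (α = 9): (9−5)(9−12)(9−4)(9−1) = 4·(−3)·5·8 = −480 ≡ 1, so v_5 = 1^{−1} = 1 (mod 13).
  v = [5, 7, 4, 9, 1].
Step 2: syndromes of r = [7, 5, 1, 6, 10] (all sums mod 13).
  S_0 = Σ v_i r_i = 5·7 + 7·5 + 4·1 + 9·6 + 1·10 = 138 ≡ 8.
  S_1 = Σ v_i α_i r_i = 5·5·7 + 7·12·5 + 4·4·1 + 9·1·6 + 1·9·10 = 755 ≡ 1.
  α_i^2 mod 13 = [12, 1, 3, 1, 3].
  S_2 = Σ v_i α_i^2 r_i = 5·12·7 + 7·1·5 + 4·3·1 + 9·1·6 + 1·3·10 = 551 ≡ 5.
  S = (8, 1, 5) ≠ 0, so r is not a codeword (an error is present).
Step 3: locate the error. For a single error e at position i, S_ℓ = v_i·e·α_i^ℓ, so α_err = S_1/S_0.
  S_0^{−1} = 8^{−1} = 5 (mod 13), so α_err = 1·5 = 5 ≡ 5 = α_1. Error position i = 1.
  Consistency check: S_2/S_1 = 5·1 = 5 ≡ 5 = α_err ✓ (single-error assumption holds).
Step 4: error magnitude e = S_0/v_1 = S_0·∏_{j≠1}(α_1 − α_j) = 8·8 = 64 ≡ 12 (mod 13).
Step 5: correct position 1: c_1 = r_1 − e = 7 − 12 ≡ 8 (mod 13). Hence c = [8, 5, 1, 6, 10].
  Check: interpolating c through the α_i gives m(x) = 12 + 7·x (degree < 2) with m(α_i) = c_i for every i, so c is indeed a codeword.


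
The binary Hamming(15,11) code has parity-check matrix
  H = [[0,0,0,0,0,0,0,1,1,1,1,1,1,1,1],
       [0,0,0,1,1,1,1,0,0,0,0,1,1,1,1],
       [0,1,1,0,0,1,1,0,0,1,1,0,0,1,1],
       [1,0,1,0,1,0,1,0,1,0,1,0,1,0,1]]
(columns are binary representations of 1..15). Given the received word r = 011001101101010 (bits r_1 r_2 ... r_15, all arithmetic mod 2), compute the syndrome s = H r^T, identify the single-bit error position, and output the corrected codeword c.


s = (0, 0, 0, 1)^T, error position = 1, corrected codeword c = 111001101101010

Compute s = H r^T mod 2 one row at a time:
  s_1 = 0 + 1 + 1 + 0 + 1 + 0 + 1 + 0 = 4 ≡ 0 (mod 2).
  s_2 = 0 + 0 + 1 + 1 + 1 + 0 + 1 + 0 = 4 ≡ 0 (mod 2).
  s_3 = 1 + 1 + 1 + 1 + 1 + 0 + 1 + 0 = 6 ≡ 0 (mod 2).
  s_4 = 0 + 1 + 0 + 1 + 1 + 0 + 0 + 0 = 3 ≡ 1 (mod 2).
s = (0, 0, 0, 1)^T — this equals column 1 of H (binary 0001), so error is at position 1.
Correct: flip bit 1 of r = 011001101101010 to get c = 111001101101010.


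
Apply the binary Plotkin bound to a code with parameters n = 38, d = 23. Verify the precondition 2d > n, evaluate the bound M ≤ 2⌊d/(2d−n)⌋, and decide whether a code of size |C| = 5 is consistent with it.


Plotkin bound M ≤ 4; given |C| = 5 > bound (violated).

Check applicability: 2d = 46, n = 38.
2d − n = 8 > 0, so Plotkin applies.
Compute d/(2d−n) = 23/8 ≈ 2.8750.
⌊d/(2d−n)⌋ = 2.
Plotkin bound: M ≤ 2·2 = 4.
Given |C| = 5, check: VIOLATED.
This |C| is above the Plotkin bound, so no binary code with n = 38, d = 23 and 5 codewords exists.


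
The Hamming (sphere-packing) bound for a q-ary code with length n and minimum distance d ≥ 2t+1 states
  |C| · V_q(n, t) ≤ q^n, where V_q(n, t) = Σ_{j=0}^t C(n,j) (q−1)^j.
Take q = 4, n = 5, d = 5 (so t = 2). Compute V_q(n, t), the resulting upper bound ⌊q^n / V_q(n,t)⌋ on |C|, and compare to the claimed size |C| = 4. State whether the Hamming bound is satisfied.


V_q(n, t) = 106, q^n = 1024, Hamming bound = 9, |C| = 4 ≤ bound (satisfied).

Step 1: Compute V_q(n, t) = Σ_{j=0}^2 C(n, j) (q−1)^j.
  j = 0: C(5,0)·(3)^0 = 1·1 = 1.
  j = 1: C(5,1)·(3)^1 = 5·3 = 15.
  j = 2: C(5,2)·(3)^2 = 10·9 = 90.
  V_q(n, t) = 1 + 15 + 90 = 106.
Step 2: q^n = 4^5 = 1024.
Step 3: Hamming bound ⌊q^n / V_q(n,t)⌋ = ⌊1024/106⌋ = 9.
Step 4: Compare |C| = 4 to 9: satisfied.
The claimed |C| lies below the Hamming bound.
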